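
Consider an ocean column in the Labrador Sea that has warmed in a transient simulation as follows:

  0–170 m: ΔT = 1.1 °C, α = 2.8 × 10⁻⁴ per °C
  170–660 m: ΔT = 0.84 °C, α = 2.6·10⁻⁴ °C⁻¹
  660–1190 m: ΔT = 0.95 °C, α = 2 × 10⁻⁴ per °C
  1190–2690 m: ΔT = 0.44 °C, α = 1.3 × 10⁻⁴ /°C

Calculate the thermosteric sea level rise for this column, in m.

1.1 × 170 × 2.8×10⁻⁴ = 0.05236 m
Layer 2: 2.6×10⁻⁴ × 0.84 × 490 = 0.107016 m
Layer 3: 2×10⁻⁴ × 0.95 × 530 = 0.10070 m
1.3×10⁻⁴ × 1500 × 0.44 = 0.08580 m
Δh = 0.05236 + 0.107016 + 0.10070 + 0.08580 = 0.345876 m

Δh = 0.346 m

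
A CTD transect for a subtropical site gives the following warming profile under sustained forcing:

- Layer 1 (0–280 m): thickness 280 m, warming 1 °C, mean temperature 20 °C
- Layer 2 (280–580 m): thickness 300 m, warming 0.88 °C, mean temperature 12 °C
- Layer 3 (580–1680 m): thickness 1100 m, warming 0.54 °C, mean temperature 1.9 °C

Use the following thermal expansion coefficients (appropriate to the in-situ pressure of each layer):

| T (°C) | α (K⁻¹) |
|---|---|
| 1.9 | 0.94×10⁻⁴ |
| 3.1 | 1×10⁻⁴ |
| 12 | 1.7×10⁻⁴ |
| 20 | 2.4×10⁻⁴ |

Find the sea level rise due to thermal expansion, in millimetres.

about 168 mm

Layer 1 at 20 °C → α = 2.4×10⁻⁴ K⁻¹
Layer 2 at 12 °C → α = 1.7×10⁻⁴ K⁻¹
Layer 3 at 1.9 °C → α = 0.94×10⁻⁴ K⁻¹
0–280 m: 1 × 2.4×10⁻⁴ × 280 = 0.06720 m
0.88 × 300 × 1.7×10⁻⁴ = 0.04488 m
0.54 × 0.94×10⁻⁴ × 1100 = 0.055836 m
Δh = 0.06720 + 0.04488 + 0.055836 = 0.167916 m ≈ 168 mm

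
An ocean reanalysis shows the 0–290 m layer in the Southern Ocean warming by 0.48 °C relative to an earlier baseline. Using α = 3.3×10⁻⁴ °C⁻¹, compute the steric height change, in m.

Δh = αΔT·H = 3.3×10⁻⁴ × 0.48 × 290 = 0.045936 m

0.046 m of thermosteric rise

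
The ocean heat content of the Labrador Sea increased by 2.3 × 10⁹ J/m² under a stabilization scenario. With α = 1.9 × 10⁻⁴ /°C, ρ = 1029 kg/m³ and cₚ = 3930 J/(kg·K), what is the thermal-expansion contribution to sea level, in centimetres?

Δh = αQ/(ρcₚ) = 1.9×10⁻⁴ × 2.3×10⁹ / (1029 × 3930) ≈ 0.10806 m

10.8 cm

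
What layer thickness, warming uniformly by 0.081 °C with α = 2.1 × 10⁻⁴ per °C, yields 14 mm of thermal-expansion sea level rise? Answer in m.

H = Δh/(αΔT) = 0.014 / (2.1×10⁻⁴ × 0.081) ≈ 823.0 m

about 823 m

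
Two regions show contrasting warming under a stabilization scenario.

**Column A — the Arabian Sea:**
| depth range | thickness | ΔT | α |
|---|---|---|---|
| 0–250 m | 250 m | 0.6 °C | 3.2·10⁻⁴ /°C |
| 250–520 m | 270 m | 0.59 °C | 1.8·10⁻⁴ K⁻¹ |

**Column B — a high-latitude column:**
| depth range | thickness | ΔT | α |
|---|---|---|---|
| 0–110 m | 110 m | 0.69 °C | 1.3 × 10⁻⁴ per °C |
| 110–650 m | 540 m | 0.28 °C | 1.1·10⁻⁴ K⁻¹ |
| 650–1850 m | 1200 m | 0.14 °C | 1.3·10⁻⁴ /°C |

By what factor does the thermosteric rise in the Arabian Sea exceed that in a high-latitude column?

a factor of 1.59

A 250 × 0.6 × 3.2×10⁻⁴ = 0.04800 m
A 1.8×10⁻⁴ × 0.59 × 270 = 0.028674 m
A total: 0.076674 m
B Layer 1: 1.3×10⁻⁴ × 110 × 0.69 = 0.009867 m
B Layer 2: 0.28 × 540 × 1.1×10⁻⁴ = 0.016632 m
B Layer 3: 0.14 × 1200 × 1.3×10⁻⁴ = 0.02184 m
B total: 0.048339 m
Ratio: 0.076674 / 0.048339 ≈ 1.586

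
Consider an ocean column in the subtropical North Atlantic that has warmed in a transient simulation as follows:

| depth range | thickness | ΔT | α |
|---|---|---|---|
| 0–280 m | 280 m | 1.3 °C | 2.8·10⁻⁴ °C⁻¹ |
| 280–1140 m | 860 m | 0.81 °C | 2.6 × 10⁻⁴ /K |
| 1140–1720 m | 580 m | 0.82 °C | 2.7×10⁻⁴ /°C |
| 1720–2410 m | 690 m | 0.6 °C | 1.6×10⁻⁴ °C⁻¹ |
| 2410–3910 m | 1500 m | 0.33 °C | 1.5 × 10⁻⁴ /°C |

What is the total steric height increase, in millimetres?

552 mm of thermosteric rise

1.3 × 2.8×10⁻⁴ × 280 = 0.10192 m
280–1140 m: 860 × 0.81 × 2.6×10⁻⁴ = 0.181116 m
Layer 3: 0.82 × 580 × 2.7×10⁻⁴ = 0.128412 m
0.6 × 690 × 1.6×10⁻⁴ = 0.06624 m
Layer 5: 1.5×10⁻⁴ × 0.33 × 1500 = 0.07425 m
Δh = 0.10192 + 0.181116 + 0.128412 + 0.06624 + 0.07425 = 0.551938 m ≈ 552 mm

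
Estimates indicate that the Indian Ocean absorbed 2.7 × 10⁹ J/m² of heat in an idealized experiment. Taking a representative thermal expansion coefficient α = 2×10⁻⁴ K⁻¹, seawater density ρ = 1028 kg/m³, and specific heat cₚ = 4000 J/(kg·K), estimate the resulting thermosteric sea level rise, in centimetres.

about 13.1 cm

Δh = αQ/(ρcₚ) = 2×10⁻⁴ × 2.7×10⁹ / (1028 × 4000) ≈ 0.13132 m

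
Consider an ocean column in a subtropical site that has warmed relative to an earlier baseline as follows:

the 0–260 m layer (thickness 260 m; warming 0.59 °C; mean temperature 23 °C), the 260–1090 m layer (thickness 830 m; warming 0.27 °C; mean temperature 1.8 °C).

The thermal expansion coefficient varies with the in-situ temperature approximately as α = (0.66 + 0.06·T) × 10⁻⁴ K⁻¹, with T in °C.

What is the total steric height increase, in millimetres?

Layer 1: α = (0.66 + 0.06×23)×10⁻⁴ = 2.04×10⁻⁴ K⁻¹
Layer 2: α = (0.66 + 0.06×1.8)×10⁻⁴ = 0.768×10⁻⁴ K⁻¹
0.59 × 260 × 2.04×10⁻⁴ = 0.0312936 m
260–1090 m: 0.27 × 830 × 0.768×10⁻⁴ = 0.01721088 m
Δh = 0.0312936 + 0.01721088 = 0.04850448 m

48.5 mm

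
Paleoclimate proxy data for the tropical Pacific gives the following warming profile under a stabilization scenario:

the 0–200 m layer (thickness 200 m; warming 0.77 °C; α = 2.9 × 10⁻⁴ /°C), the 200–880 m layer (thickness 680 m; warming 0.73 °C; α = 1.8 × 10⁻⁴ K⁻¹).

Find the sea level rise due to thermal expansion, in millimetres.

Layer 1: 0.77 × 2.9×10⁻⁴ × 200 = 0.04466 m
200–880 m: 0.73 × 1.8×10⁻⁴ × 680 = 0.089352 m
Δh = 0.04466 + 0.089352 = 0.134012 m ≈ 130 mm

130 mm of thermosteric rise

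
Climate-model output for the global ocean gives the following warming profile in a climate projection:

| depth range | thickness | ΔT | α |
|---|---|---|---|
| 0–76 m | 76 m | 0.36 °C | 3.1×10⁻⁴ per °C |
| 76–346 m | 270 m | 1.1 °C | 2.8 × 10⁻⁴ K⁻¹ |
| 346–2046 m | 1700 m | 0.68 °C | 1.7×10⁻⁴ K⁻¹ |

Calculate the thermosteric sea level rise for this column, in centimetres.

28.8 cm

Layer 1: 3.1×10⁻⁴ × 76 × 0.36 = 0.0084816 m
Layer 2: 1.1 × 270 × 2.8×10⁻⁴ = 0.08316 m
346–2046 m: 1.7×10⁻⁴ × 1700 × 0.68 = 0.19652 m
Δh = 0.0084816 + 0.08316 + 0.19652 = 0.2881616 m ≈ 28.8 cm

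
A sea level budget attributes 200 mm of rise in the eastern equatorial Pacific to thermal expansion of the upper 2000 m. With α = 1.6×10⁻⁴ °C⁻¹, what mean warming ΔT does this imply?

ΔT ≈ 0.625 K

ΔT = Δh/(αH) = 0.2 / (1.6×10⁻⁴ × 2000) = 0.6250 K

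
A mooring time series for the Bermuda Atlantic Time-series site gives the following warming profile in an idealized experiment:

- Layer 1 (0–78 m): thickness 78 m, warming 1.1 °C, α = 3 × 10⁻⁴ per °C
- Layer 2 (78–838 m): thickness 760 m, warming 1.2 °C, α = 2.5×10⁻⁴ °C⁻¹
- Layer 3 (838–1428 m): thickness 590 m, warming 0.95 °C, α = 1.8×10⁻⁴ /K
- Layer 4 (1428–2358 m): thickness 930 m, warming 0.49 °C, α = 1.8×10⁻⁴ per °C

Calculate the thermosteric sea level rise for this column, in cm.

Δh = 44 cm

78 × 1.1 × 3×10⁻⁴ = 0.02574 m
Layer 2: 1.2 × 2.5×10⁻⁴ × 760 = 0.22800 m
Layer 3: 1.8×10⁻⁴ × 590 × 0.95 = 0.10089 m
1428–2358 m: 0.49 × 930 × 1.8×10⁻⁴ = 0.082026 m
Δh = 0.02574 + 0.22800 + 0.10089 + 0.082026 = 0.436656 m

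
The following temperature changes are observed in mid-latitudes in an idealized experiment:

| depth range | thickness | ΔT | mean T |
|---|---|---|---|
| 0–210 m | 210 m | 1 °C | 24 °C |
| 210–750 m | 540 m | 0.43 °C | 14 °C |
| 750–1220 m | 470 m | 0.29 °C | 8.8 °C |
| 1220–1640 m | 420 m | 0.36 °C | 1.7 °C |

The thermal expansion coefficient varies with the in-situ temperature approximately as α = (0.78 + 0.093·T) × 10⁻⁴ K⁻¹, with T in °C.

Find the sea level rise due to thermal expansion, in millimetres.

Layer 1: α = (0.78 + 0.093×24)×10⁻⁴ = 3.012×10⁻⁴ K⁻¹
Layer 2: α = (0.78 + 0.093×14)×10⁻⁴ = 2.082×10⁻⁴ K⁻¹
Layer 3: α = (0.78 + 0.093×8.8)×10⁻⁴ = 1.5984×10⁻⁴ K⁻¹
Layer 4: α = (0.78 + 0.093×1.7)×10⁻⁴ = 0.9381×10⁻⁴ K⁻¹
210 × 1 × 3.012×10⁻⁴ = 0.063252 m
540 × 2.082×10⁻⁴ × 0.43 = 0.04834404 m
750–1220 m: 1.5984×10⁻⁴ × 470 × 0.29 = 0.021786192 m
420 × 0.9381×10⁻⁴ × 0.36 = 0.014184072 m
Δh = 0.063252 + 0.04834404 + 0.021786192 + 0.014184072 = 0.147566304 m

Δh ≈ 148 mm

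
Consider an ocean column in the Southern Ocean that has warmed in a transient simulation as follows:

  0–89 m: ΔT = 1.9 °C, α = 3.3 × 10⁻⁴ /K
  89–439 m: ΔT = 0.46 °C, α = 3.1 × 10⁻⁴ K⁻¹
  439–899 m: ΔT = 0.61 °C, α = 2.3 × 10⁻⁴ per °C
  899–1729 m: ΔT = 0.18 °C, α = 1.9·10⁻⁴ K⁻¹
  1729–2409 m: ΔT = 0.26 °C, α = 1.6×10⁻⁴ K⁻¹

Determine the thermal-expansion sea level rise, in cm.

Layer 1: 89 × 1.9 × 3.3×10⁻⁴ = 0.055803 m
89–439 m: 350 × 3.1×10⁻⁴ × 0.46 = 0.04991 m
Layer 3: 2.3×10⁻⁴ × 460 × 0.61 = 0.064538 m
0.18 × 830 × 1.9×10⁻⁴ = 0.028386 m
Layer 5: 1.6×10⁻⁴ × 680 × 0.26 = 0.028288 m
Δh = 0.055803 + 0.04991 + 0.064538 + 0.028386 + 0.028288 = 0.226925 m ≈ 22.7 cm

22.7 cm of thermosteric rise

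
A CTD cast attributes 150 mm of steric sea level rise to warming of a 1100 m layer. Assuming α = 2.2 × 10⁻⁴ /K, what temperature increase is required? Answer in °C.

ΔT ≈ 0.62 °C

ΔT = Δh/(αH) = 0.15 / (2.2×10⁻⁴ × 1100) ≈ 0.6198 °C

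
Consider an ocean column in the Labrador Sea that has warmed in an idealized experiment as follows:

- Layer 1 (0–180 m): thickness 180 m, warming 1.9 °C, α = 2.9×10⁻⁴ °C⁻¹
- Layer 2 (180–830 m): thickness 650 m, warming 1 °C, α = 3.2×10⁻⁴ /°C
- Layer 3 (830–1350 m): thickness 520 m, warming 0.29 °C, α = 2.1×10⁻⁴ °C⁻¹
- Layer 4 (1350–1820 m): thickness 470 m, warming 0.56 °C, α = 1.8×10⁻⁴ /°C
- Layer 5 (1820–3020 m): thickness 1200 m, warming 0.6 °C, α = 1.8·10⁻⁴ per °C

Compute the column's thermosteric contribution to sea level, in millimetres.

Δh = 516 mm

Layer 1: 180 × 1.9 × 2.9×10⁻⁴ = 0.09918 m
180–830 m: 3.2×10⁻⁴ × 1 × 650 = 0.20800 m
520 × 2.1×10⁻⁴ × 0.29 = 0.031668 m
470 × 0.56 × 1.8×10⁻⁴ = 0.047376 m
1.8×10⁻⁴ × 0.6 × 1200 = 0.12960 m
Δh = 0.09918 + 0.20800 + 0.031668 + 0.047376 + 0.12960 = 0.515824 m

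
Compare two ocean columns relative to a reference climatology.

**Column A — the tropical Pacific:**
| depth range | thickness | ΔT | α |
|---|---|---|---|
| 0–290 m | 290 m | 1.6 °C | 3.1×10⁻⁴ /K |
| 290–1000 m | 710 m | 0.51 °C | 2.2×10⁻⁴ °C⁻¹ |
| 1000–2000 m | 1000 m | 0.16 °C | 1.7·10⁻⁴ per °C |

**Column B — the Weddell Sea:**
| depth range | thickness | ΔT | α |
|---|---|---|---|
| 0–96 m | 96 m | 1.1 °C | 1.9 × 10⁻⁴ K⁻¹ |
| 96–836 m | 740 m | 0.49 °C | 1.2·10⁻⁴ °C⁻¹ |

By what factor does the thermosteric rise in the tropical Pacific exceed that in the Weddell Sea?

a factor of 3.9

A 0–290 m: 3.1×10⁻⁴ × 1.6 × 290 = 0.14384 m
A 2.2×10⁻⁴ × 710 × 0.51 = 0.079662 m
A 1000–2000 m: 1.7×10⁻⁴ × 0.16 × 1000 = 0.02720 m
A total: 0.250702 m
B Layer 1: 96 × 1.1 × 1.9×10⁻⁴ = 0.020064 m
B Layer 2: 740 × 1.2×10⁻⁴ × 0.49 = 0.043512 m
B total: 0.063576 m
Ratio: 0.250702 / 0.063576 ≈ 3.943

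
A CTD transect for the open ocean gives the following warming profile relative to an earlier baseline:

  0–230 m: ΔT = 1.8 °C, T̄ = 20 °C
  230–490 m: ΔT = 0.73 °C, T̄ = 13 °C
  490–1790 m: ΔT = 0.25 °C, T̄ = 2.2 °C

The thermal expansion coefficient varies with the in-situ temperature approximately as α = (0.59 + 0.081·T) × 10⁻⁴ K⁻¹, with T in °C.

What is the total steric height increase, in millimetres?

Δh ≈ 148 mm

Layer 1: α = (0.59 + 0.081×20)×10⁻⁴ = 2.21×10⁻⁴ K⁻¹
Layer 2: α = (0.59 + 0.081×13)×10⁻⁴ = 1.643×10⁻⁴ K⁻¹
Layer 3: α = (0.59 + 0.081×2.2)×10⁻⁴ = 0.7682×10⁻⁴ K⁻¹
0–230 m: 1.8 × 230 × 2.21×10⁻⁴ = 0.091494 m
260 × 0.73 × 1.643×10⁻⁴ = 0.03118414 m
Layer 3: 1300 × 0.7682×10⁻⁴ × 0.25 = 0.0249665 m
Δh = 0.091494 + 0.03118414 + 0.0249665 = 0.14764464 m ≈ 148 mm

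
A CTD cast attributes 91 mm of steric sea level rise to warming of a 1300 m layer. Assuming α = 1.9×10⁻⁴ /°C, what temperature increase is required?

0.368 K

ΔT = Δh/(αH) = 0.091 / (1.9×10⁻⁴ × 1300) ≈ 0.3684 K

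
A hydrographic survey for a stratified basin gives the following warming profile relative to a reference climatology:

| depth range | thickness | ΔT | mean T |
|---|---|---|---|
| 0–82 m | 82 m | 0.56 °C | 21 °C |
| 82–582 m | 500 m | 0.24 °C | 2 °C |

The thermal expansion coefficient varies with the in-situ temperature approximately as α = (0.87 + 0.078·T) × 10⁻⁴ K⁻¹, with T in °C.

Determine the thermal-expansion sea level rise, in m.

Layer 1: α = (0.87 + 0.078×21)×10⁻⁴ = 2.508×10⁻⁴ K⁻¹
Layer 2: α = (0.87 + 0.078×2)×10⁻⁴ = 1.026×10⁻⁴ K⁻¹
0–82 m: 2.508×10⁻⁴ × 82 × 0.56 = 0.011516736 m
82–582 m: 1.026×10⁻⁴ × 0.24 × 500 = 0.012312 m
Δh = 0.011516736 + 0.012312 = 0.023828736 m

about 0.024 m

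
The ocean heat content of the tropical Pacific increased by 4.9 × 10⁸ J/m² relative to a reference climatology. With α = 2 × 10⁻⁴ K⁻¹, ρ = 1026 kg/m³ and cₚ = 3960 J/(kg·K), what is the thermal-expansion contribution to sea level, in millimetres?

Δh ≈ 24 mm

Δh = αQ/(ρcₚ) = 2×10⁻⁴ × 4.9×10⁸ / (1026 × 3960) ≈ 0.02412 m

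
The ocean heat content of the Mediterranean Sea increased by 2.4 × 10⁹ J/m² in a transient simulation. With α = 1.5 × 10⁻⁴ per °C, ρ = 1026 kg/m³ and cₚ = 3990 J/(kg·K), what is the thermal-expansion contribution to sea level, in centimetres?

8.79 cm of thermosteric rise

Δh = αQ/(ρcₚ) = 1.5×10⁻⁴ × 2.4×10⁹ / (1026 × 3990) ≈ 0.087939 m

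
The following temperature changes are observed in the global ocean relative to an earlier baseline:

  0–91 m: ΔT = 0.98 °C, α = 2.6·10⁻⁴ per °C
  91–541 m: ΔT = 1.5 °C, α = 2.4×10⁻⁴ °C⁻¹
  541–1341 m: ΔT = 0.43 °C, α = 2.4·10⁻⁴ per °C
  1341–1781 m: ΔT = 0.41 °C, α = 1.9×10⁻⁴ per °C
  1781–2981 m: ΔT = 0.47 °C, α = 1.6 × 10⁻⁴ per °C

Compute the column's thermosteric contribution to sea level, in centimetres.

Δh ≈ 39.2 cm

Layer 1: 91 × 0.98 × 2.6×10⁻⁴ = 0.0231868 m
91–541 m: 450 × 1.5 × 2.4×10⁻⁴ = 0.16200 m
541–1341 m: 800 × 0.43 × 2.4×10⁻⁴ = 0.08256 m
1.9×10⁻⁴ × 0.41 × 440 = 0.034276 m
1.6×10⁻⁴ × 1200 × 0.47 = 0.09024 m
Δh = 0.0231868 + 0.16200 + 0.08256 + 0.034276 + 0.09024 = 0.3922628 m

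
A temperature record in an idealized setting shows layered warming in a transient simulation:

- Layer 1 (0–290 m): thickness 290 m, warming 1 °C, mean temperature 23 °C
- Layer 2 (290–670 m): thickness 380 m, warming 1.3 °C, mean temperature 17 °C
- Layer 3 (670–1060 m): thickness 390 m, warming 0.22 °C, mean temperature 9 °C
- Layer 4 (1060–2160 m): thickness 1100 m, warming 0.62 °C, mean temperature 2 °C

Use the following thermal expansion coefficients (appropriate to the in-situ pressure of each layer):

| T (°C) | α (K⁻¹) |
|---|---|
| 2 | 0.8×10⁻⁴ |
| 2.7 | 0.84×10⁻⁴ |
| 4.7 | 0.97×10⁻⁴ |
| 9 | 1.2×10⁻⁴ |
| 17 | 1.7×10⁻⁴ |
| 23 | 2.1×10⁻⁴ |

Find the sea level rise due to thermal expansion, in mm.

210 mm

Layer 1 at 23 °C → α = 2.1×10⁻⁴ K⁻¹
Layer 2 at 17 °C → α = 1.7×10⁻⁴ K⁻¹
Layer 3 at 9 °C → α = 1.2×10⁻⁴ K⁻¹
Layer 4 at 2 °C → α = 0.8×10⁻⁴ K⁻¹
Layer 1: 2.1×10⁻⁴ × 290 × 1 = 0.06090 m
1.3 × 380 × 1.7×10⁻⁴ = 0.08398 m
390 × 0.22 × 1.2×10⁻⁴ = 0.010296 m
1100 × 0.62 × 0.8×10⁻⁴ = 0.05456 m
Δh = 0.06090 + 0.08398 + 0.010296 + 0.05456 = 0.209736 m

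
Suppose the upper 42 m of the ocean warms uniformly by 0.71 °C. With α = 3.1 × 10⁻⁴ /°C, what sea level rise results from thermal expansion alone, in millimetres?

Δh = αΔT·H = 3.1×10⁻⁴ × 0.71 × 42 = 0.0092442 m

Δh ≈ 9.2 mm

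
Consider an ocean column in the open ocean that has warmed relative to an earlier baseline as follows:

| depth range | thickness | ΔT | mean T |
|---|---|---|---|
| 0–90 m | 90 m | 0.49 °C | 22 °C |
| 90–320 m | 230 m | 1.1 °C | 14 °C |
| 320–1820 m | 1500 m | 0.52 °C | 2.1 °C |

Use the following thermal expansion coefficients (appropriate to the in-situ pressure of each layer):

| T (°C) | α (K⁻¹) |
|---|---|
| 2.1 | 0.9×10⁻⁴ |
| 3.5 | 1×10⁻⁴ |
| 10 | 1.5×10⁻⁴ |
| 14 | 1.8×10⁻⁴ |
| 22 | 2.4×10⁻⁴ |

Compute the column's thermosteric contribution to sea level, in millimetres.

126 mm of thermosteric rise

Layer 1 at 22 °C → α = 2.4×10⁻⁴ K⁻¹
Layer 2 at 14 °C → α = 1.8×10⁻⁴ K⁻¹
Layer 3 at 2.1 °C → α = 0.9×10⁻⁴ K⁻¹
0.49 × 90 × 2.4×10⁻⁴ = 0.010584 m
90–320 m: 1.8×10⁻⁴ × 1.1 × 230 = 0.04554 m
0.9×10⁻⁴ × 1500 × 0.52 = 0.07020 m
Δh = 0.010584 + 0.04554 + 0.07020 = 0.126324 m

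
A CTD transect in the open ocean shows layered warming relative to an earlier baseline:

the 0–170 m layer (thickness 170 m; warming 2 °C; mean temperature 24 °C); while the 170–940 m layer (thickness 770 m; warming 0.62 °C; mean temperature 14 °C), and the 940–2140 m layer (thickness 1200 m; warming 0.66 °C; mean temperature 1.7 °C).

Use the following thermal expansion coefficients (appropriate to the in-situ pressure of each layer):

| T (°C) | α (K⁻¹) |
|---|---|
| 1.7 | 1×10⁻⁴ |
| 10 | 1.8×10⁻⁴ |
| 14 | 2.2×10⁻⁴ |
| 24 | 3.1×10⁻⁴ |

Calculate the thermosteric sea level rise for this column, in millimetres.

290 mm of thermosteric rise

Layer 1 at 24 °C → α = 3.1×10⁻⁴ K⁻¹
Layer 2 at 14 °C → α = 2.2×10⁻⁴ K⁻¹
Layer 3 at 1.7 °C → α = 1×10⁻⁴ K⁻¹
Layer 1: 170 × 2 × 3.1×10⁻⁴ = 0.10540 m
Layer 2: 770 × 0.62 × 2.2×10⁻⁴ = 0.105028 m
0.66 × 1200 × 1×10⁻⁴ = 0.07920 m
Δh = 0.10540 + 0.105028 + 0.07920 = 0.289628 m ≈ 290 mm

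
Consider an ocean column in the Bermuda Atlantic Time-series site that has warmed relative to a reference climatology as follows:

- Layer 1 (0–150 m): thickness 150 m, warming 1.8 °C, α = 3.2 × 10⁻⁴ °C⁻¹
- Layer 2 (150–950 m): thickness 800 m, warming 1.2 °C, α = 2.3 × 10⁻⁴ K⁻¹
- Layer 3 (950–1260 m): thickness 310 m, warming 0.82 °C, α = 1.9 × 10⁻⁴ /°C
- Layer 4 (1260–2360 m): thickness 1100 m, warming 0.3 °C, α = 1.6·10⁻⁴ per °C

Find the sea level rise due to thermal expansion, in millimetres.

0–150 m: 1.8 × 150 × 3.2×10⁻⁴ = 0.08640 m
1.2 × 800 × 2.3×10⁻⁴ = 0.22080 m
Layer 3: 310 × 1.9×10⁻⁴ × 0.82 = 0.048298 m
1260–2360 m: 1.6×10⁻⁴ × 1100 × 0.3 = 0.05280 m
Δh = 0.08640 + 0.22080 + 0.048298 + 0.05280 = 0.408298 m

Δh = 410 mm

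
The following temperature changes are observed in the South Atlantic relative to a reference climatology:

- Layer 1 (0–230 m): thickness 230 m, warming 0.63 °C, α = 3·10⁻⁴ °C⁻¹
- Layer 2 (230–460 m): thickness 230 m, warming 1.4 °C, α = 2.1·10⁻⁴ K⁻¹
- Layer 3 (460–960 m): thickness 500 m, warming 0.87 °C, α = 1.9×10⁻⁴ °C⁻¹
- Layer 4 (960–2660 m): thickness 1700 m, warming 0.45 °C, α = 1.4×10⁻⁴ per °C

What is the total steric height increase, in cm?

Layer 1: 230 × 0.63 × 3×10⁻⁴ = 0.04347 m
230–460 m: 230 × 1.4 × 2.1×10⁻⁴ = 0.06762 m
Layer 3: 500 × 1.9×10⁻⁴ × 0.87 = 0.08265 m
1700 × 1.4×10⁻⁴ × 0.45 = 0.10710 m
Δh = 0.04347 + 0.06762 + 0.08265 + 0.10710 = 0.30084 m ≈ 30.1 cm

30.1 cm of thermosteric rise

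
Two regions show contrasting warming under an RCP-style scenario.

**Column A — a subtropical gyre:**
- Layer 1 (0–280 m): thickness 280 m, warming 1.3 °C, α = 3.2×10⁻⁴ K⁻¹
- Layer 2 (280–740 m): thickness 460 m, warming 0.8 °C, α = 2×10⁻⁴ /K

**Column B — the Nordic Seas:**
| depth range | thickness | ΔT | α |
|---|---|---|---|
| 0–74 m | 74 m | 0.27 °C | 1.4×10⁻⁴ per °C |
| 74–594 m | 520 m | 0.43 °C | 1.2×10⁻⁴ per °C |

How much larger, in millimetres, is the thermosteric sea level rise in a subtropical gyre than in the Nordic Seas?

A 0–280 m: 280 × 1.3 × 3.2×10⁻⁴ = 0.11648 m
A Layer 2: 2×10⁻⁴ × 0.8 × 460 = 0.07360 m
A total: 0.19008 m
B 74 × 0.27 × 1.4×10⁻⁴ = 0.0027972 m
B 74–594 m: 1.2×10⁻⁴ × 0.43 × 520 = 0.026832 m
B total: 0.0296292 m
Difference: 0.19008 − 0.0296292 = 0.1604508 m

160 mm larger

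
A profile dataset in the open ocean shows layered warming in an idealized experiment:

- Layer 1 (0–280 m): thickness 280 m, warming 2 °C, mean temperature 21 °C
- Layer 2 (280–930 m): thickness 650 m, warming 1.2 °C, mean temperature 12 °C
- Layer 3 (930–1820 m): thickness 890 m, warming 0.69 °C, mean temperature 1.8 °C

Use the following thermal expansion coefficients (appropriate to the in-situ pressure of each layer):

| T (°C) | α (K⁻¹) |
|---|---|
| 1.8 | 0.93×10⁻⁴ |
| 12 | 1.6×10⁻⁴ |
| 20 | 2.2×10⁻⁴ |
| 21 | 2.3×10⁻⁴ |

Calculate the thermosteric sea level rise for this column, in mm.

Δh = 311 mm

Layer 1 at 21 °C → α = 2.3×10⁻⁴ K⁻¹
Layer 2 at 12 °C → α = 1.6×10⁻⁴ K⁻¹
Layer 3 at 1.8 °C → α = 0.93×10⁻⁴ K⁻¹
0–280 m: 2 × 280 × 2.3×10⁻⁴ = 0.12880 m
1.2 × 1.6×10⁻⁴ × 650 = 0.12480 m
0.93×10⁻⁴ × 0.69 × 890 = 0.0571113 m
Δh = 0.12880 + 0.12480 + 0.0571113 = 0.3107113 m ≈ 311 mm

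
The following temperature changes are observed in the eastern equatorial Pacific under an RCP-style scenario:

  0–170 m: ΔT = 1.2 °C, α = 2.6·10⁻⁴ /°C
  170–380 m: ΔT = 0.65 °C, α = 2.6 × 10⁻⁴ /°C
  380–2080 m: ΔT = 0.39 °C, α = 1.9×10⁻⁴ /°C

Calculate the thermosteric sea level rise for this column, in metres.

about 0.21 m

0–170 m: 170 × 2.6×10⁻⁴ × 1.2 = 0.05304 m
0.65 × 2.6×10⁻⁴ × 210 = 0.03549 m
380–2080 m: 1700 × 0.39 × 1.9×10⁻⁴ = 0.12597 m
Δh = 0.05304 + 0.03549 + 0.12597 = 0.21450 m ≈ 0.21 m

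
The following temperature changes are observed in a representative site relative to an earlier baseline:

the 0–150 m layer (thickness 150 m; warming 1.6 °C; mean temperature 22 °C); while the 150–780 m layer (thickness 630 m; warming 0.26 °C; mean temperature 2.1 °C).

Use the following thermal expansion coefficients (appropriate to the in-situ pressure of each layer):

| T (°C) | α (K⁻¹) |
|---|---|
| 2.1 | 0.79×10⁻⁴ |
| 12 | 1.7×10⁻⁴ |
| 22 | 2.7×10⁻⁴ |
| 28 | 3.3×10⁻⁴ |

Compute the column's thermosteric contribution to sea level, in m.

Layer 1 at 22 °C → α = 2.7×10⁻⁴ K⁻¹
Layer 2 at 2.1 °C → α = 0.79×10⁻⁴ K⁻¹
1.6 × 150 × 2.7×10⁻⁴ = 0.06480 m
Layer 2: 0.79×10⁻⁴ × 0.26 × 630 = 0.0129402 m
Δh = 0.06480 + 0.0129402 = 0.0777402 m ≈ 0.078 m

about 0.078 m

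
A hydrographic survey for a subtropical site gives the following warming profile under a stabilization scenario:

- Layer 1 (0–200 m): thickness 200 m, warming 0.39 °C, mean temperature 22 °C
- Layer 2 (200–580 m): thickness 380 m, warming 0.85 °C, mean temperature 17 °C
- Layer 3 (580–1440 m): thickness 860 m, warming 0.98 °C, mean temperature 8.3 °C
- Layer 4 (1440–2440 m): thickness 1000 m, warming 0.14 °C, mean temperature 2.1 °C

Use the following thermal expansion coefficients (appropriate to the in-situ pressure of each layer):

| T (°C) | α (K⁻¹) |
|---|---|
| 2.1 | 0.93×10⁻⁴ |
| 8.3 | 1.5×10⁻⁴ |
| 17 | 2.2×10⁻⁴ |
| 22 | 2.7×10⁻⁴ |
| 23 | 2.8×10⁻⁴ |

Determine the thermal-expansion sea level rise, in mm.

230 mm of thermosteric rise

Layer 1 at 22 °C → α = 2.7×10⁻⁴ K⁻¹
Layer 2 at 17 °C → α = 2.2×10⁻⁴ K⁻¹
Layer 3 at 8.3 °C → α = 1.5×10⁻⁴ K⁻¹
Layer 4 at 2.1 °C → α = 0.93×10⁻⁴ K⁻¹
0–200 m: 0.39 × 200 × 2.7×10⁻⁴ = 0.02106 m
380 × 0.85 × 2.2×10⁻⁴ = 0.07106 m
0.98 × 1.5×10⁻⁴ × 860 = 0.12642 m
0.93×10⁻⁴ × 0.14 × 1000 = 0.01302 m
Δh = 0.02106 + 0.07106 + 0.12642 + 0.01302 = 0.23156 m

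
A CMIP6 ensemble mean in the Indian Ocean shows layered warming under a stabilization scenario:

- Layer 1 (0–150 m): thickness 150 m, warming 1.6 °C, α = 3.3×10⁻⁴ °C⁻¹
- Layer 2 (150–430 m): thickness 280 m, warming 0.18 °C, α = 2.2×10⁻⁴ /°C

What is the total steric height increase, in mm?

150 × 1.6 × 3.3×10⁻⁴ = 0.07920 m
0.18 × 2.2×10⁻⁴ × 280 = 0.011088 m
Δh = 0.07920 + 0.011088 = 0.090288 m

90 mm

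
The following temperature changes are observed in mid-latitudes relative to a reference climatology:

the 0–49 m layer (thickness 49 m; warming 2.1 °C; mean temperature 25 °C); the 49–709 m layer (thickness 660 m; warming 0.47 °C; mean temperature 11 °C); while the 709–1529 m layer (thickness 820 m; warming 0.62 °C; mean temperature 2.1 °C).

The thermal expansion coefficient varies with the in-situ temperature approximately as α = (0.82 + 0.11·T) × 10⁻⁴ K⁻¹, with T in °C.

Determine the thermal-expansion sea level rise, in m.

Layer 1: α = (0.82 + 0.11×25)×10⁻⁴ = 3.57×10⁻⁴ K⁻¹
Layer 2: α = (0.82 + 0.11×11)×10⁻⁴ = 2.03×10⁻⁴ K⁻¹
Layer 3: α = (0.82 + 0.11×2.1)×10⁻⁴ = 1.051×10⁻⁴ K⁻¹
0–49 m: 3.57×10⁻⁴ × 2.1 × 49 = 0.0367353 m
Layer 2: 0.47 × 660 × 2.03×10⁻⁴ = 0.0629706 m
1.051×10⁻⁴ × 0.62 × 820 = 0.05343284 m
Δh = 0.0367353 + 0.0629706 + 0.05343284 = 0.15313874 m

Δh ≈ 0.153 m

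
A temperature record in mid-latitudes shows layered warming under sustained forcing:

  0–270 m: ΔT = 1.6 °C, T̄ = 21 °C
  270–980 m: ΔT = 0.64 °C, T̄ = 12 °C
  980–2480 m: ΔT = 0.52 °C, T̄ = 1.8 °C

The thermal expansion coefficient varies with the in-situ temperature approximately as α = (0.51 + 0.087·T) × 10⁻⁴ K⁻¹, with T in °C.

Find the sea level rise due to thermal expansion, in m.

Δh = 0.22 m

Layer 1: α = (0.51 + 0.087×21)×10⁻⁴ = 2.337×10⁻⁴ K⁻¹
Layer 2: α = (0.51 + 0.087×12)×10⁻⁴ = 1.554×10⁻⁴ K⁻¹
Layer 3: α = (0.51 + 0.087×1.8)×10⁻⁴ = 0.6666×10⁻⁴ K⁻¹
Layer 1: 270 × 2.337×10⁻⁴ × 1.6 = 0.1009584 m
0.64 × 1.554×10⁻⁴ × 710 = 0.07061376 m
0.52 × 0.6666×10⁻⁴ × 1500 = 0.0519948 m
Δh = 0.1009584 + 0.07061376 + 0.0519948 = 0.22356696 m ≈ 0.22 m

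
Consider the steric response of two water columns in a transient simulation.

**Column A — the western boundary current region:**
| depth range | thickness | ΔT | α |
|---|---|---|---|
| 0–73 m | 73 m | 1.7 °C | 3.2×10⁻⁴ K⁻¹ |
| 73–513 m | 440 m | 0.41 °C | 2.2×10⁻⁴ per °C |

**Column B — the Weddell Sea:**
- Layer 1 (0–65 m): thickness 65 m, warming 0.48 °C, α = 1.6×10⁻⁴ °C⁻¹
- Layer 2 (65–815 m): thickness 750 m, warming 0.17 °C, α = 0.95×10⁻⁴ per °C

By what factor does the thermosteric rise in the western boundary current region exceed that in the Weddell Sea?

A 0–73 m: 73 × 3.2×10⁻⁴ × 1.7 = 0.039712 m
A 73–513 m: 440 × 2.2×10⁻⁴ × 0.41 = 0.039688 m
A total: 0.07940 m
B 0–65 m: 0.48 × 1.6×10⁻⁴ × 65 = 0.004992 m
B 65–815 m: 0.95×10⁻⁴ × 0.17 × 750 = 0.0121125 m
B total: 0.0171045 m
Ratio: 0.07940 / 0.0171045 ≈ 4.642

a factor of 4.64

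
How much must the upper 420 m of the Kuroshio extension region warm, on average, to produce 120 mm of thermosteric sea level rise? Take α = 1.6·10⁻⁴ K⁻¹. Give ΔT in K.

ΔT = Δh/(αH) = 0.12 / (1.6×10⁻⁴ × 420) ≈ 1.786 K

1.79 K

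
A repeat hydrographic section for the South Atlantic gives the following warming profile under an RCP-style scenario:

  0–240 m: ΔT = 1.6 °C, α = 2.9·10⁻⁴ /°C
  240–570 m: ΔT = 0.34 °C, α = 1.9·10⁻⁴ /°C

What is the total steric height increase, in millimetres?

Δh = 133 mm

0–240 m: 1.6 × 240 × 2.9×10⁻⁴ = 0.11136 m
240–570 m: 1.9×10⁻⁴ × 0.34 × 330 = 0.021318 m
Δh = 0.11136 + 0.021318 = 0.132678 m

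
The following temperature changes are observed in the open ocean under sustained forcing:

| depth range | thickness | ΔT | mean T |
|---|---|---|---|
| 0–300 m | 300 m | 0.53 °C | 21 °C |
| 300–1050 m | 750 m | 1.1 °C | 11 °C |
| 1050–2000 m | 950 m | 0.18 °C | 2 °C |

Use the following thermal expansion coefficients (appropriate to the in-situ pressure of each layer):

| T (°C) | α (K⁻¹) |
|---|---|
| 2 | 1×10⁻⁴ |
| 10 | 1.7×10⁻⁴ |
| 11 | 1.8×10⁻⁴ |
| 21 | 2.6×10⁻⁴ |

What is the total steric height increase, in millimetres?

Δh = 207 mm

Layer 1 at 21 °C → α = 2.6×10⁻⁴ K⁻¹
Layer 2 at 11 °C → α = 1.8×10⁻⁴ K⁻¹
Layer 3 at 2 °C → α = 1×10⁻⁴ K⁻¹
Layer 1: 300 × 2.6×10⁻⁴ × 0.53 = 0.04134 m
1.1 × 750 × 1.8×10⁻⁴ = 0.14850 m
0.18 × 950 × 1×10⁻⁴ = 0.01710 m
Δh = 0.04134 + 0.14850 + 0.01710 = 0.20694 m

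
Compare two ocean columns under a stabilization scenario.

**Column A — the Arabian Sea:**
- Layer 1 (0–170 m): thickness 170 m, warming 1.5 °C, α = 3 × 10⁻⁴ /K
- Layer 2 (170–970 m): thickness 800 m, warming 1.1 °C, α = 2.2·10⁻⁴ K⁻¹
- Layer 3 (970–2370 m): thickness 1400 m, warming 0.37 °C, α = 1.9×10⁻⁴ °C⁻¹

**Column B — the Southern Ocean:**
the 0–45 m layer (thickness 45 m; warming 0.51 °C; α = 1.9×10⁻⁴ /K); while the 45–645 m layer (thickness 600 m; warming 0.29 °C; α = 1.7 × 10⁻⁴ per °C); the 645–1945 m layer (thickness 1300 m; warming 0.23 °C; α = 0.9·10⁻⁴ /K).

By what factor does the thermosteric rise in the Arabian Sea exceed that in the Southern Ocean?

A Layer 1: 1.5 × 3×10⁻⁴ × 170 = 0.07650 m
A 800 × 2.2×10⁻⁴ × 1.1 = 0.19360 m
A 1400 × 1.9×10⁻⁴ × 0.37 = 0.09842 m
A total: 0.36852 m
B Layer 1: 0.51 × 1.9×10⁻⁴ × 45 = 0.0043605 m
B Layer 2: 1.7×10⁻⁴ × 600 × 0.29 = 0.02958 m
B 645–1945 m: 0.9×10⁻⁴ × 1300 × 0.23 = 0.02691 m
B total: 0.0608505 m
Ratio: 0.36852 / 0.0608505 ≈ 6.056

a factor of 6.1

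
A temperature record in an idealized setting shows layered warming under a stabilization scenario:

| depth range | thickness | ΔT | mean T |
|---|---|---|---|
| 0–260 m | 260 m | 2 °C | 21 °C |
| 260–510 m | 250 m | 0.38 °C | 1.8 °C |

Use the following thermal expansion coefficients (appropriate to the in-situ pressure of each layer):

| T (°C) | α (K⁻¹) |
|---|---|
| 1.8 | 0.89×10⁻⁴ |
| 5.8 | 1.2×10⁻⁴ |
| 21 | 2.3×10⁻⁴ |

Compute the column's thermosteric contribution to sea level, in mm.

128 mm

Layer 1 at 21 °C → α = 2.3×10⁻⁴ K⁻¹
Layer 2 at 1.8 °C → α = 0.89×10⁻⁴ K⁻¹
Layer 1: 2 × 260 × 2.3×10⁻⁴ = 0.11960 m
Layer 2: 250 × 0.89×10⁻⁴ × 0.38 = 0.008455 m
Δh = 0.11960 + 0.008455 = 0.128055 m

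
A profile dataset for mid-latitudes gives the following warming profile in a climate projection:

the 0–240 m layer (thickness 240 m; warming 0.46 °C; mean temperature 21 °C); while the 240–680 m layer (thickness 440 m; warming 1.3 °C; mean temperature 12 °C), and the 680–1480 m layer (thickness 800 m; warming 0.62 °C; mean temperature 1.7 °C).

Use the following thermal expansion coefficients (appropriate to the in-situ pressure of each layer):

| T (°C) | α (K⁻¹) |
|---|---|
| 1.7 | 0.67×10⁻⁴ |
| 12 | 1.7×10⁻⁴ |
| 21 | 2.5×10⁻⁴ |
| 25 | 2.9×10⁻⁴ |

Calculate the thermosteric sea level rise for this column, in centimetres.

Layer 1 at 21 °C → α = 2.5×10⁻⁴ K⁻¹
Layer 2 at 12 °C → α = 1.7×10⁻⁴ K⁻¹
Layer 3 at 1.7 °C → α = 0.67×10⁻⁴ K⁻¹
0–240 m: 2.5×10⁻⁴ × 240 × 0.46 = 0.02760 m
1.7×10⁻⁴ × 1.3 × 440 = 0.09724 m
0.62 × 0.67×10⁻⁴ × 800 = 0.033232 m
Δh = 0.02760 + 0.09724 + 0.033232 = 0.158072 m ≈ 15.8 cm

Δh ≈ 15.8 cm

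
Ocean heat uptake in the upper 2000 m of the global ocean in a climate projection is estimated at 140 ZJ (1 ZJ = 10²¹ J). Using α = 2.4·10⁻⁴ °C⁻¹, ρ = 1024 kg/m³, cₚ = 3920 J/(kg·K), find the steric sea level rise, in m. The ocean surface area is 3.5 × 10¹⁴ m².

Per unit area: Q = 140×10²¹ / (3.5×10¹⁴) = 4×10⁸ J/m²
Δh = αQ/(ρcₚ) = 2.4×10⁻⁴ × 4×10⁸ / (1024 × 3920) ≈ 0.023916 m

Δh = 0.0239 m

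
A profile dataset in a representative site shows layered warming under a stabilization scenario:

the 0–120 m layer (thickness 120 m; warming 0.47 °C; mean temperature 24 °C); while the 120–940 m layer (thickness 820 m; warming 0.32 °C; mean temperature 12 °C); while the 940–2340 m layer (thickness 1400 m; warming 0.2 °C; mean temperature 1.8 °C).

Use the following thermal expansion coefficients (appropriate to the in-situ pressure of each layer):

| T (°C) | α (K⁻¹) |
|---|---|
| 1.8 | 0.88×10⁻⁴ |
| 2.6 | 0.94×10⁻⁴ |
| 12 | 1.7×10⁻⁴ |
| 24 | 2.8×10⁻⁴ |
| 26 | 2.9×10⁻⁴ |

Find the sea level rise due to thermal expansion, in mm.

Δh = 85.0 mm

Layer 1 at 24 °C → α = 2.8×10⁻⁴ K⁻¹
Layer 2 at 12 °C → α = 1.7×10⁻⁴ K⁻¹
Layer 3 at 1.8 °C → α = 0.88×10⁻⁴ K⁻¹
0–120 m: 120 × 2.8×10⁻⁴ × 0.47 = 0.015792 m
Layer 2: 1.7×10⁻⁴ × 820 × 0.32 = 0.044608 m
Layer 3: 0.2 × 0.88×10⁻⁴ × 1400 = 0.02464 m
Δh = 0.015792 + 0.044608 + 0.02464 = 0.08504 m ≈ 85.0 mm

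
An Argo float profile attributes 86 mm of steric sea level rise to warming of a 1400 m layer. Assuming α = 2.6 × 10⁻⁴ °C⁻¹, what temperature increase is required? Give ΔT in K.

ΔT = Δh/(αH) = 0.086 / (2.6×10⁻⁴ × 1400) ≈ 0.2363 K

about 0.24 K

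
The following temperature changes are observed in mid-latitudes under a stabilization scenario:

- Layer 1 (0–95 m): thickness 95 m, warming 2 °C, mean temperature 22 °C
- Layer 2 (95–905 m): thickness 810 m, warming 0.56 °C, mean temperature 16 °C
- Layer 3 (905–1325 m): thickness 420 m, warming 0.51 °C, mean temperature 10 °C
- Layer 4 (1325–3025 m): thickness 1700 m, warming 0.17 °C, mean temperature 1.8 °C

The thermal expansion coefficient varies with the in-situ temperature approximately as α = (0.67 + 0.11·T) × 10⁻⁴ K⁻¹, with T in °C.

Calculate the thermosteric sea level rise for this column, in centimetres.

Layer 1: α = (0.67 + 0.11×22)×10⁻⁴ = 3.09×10⁻⁴ K⁻¹
Layer 2: α = (0.67 + 0.11×16)×10⁻⁴ = 2.43×10⁻⁴ K⁻¹
Layer 3: α = (0.67 + 0.11×10)×10⁻⁴ = 1.77×10⁻⁴ K⁻¹
Layer 4: α = (0.67 + 0.11×1.8)×10⁻⁴ = 0.868×10⁻⁴ K⁻¹
Layer 1: 2 × 95 × 3.09×10⁻⁴ = 0.05871 m
95–905 m: 810 × 0.56 × 2.43×10⁻⁴ = 0.1102248 m
905–1325 m: 420 × 0.51 × 1.77×10⁻⁴ = 0.0379134 m
1325–3025 m: 0.17 × 1700 × 0.868×10⁻⁴ = 0.0250852 m
Δh = 0.05871 + 0.1102248 + 0.0379134 + 0.0250852 = 0.2319334 m

about 23 cm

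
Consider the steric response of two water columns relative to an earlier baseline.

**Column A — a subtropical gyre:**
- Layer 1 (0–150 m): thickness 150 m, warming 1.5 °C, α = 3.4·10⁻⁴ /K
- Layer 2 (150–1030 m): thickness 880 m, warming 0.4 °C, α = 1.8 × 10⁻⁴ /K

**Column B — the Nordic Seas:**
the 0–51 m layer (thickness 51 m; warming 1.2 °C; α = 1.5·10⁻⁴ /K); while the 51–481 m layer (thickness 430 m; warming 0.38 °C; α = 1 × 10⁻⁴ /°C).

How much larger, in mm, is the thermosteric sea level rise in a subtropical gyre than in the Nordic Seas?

110 mm larger

A Layer 1: 3.4×10⁻⁴ × 150 × 1.5 = 0.07650 m
A Layer 2: 0.4 × 1.8×10⁻⁴ × 880 = 0.06336 m
A total: 0.13986 m
B 51 × 1.2 × 1.5×10⁻⁴ = 0.00918 m
B 51–481 m: 1×10⁻⁴ × 0.38 × 430 = 0.01634 m
B total: 0.02552 m
Difference: 0.13986 − 0.02552 = 0.11434 m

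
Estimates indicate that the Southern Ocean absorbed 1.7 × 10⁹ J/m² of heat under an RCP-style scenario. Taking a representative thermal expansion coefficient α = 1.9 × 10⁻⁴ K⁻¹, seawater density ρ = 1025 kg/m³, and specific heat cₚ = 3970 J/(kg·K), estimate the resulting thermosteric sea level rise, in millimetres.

Δh = 79.4 mm

Δh = αQ/(ρcₚ) = 1.9×10⁻⁴ × 1.7×10⁹ / (1025 × 3970) ≈ 0.079376 m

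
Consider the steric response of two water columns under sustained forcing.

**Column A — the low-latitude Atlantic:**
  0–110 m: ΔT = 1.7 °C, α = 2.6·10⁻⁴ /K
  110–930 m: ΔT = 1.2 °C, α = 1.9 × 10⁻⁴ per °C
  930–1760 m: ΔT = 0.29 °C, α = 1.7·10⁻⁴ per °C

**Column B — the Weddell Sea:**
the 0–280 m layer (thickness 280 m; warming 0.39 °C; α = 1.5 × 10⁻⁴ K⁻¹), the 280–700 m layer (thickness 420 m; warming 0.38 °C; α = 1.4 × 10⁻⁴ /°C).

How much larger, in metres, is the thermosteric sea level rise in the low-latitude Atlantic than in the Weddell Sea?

A 1.7 × 110 × 2.6×10⁻⁴ = 0.04862 m
A 110–930 m: 820 × 1.9×10⁻⁴ × 1.2 = 0.18696 m
A Layer 3: 1.7×10⁻⁴ × 830 × 0.29 = 0.040919 m
A total: 0.276499 m
B Layer 1: 280 × 0.39 × 1.5×10⁻⁴ = 0.01638 m
B 0.38 × 1.4×10⁻⁴ × 420 = 0.022344 m
B total: 0.038724 m
Difference: 0.276499 − 0.038724 = 0.237775 m

Δh_A − Δh_B ≈ 0.238 m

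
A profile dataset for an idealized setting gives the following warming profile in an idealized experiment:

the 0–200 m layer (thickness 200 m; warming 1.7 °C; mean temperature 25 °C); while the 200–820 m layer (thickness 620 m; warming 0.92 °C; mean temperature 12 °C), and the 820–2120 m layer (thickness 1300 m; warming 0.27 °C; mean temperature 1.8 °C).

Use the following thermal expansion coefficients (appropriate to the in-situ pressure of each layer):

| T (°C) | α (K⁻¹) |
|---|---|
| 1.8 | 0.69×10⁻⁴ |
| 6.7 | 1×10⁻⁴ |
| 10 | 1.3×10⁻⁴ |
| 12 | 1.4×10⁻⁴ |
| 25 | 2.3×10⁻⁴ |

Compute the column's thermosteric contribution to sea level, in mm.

Layer 1 at 25 °C → α = 2.3×10⁻⁴ K⁻¹
Layer 2 at 12 °C → α = 1.4×10⁻⁴ K⁻¹
Layer 3 at 1.8 °C → α = 0.69×10⁻⁴ K⁻¹
200 × 2.3×10⁻⁴ × 1.7 = 0.07820 m
200–820 m: 0.92 × 1.4×10⁻⁴ × 620 = 0.079856 m
1300 × 0.27 × 0.69×10⁻⁴ = 0.024219 m
Δh = 0.07820 + 0.079856 + 0.024219 = 0.182275 m

180 mm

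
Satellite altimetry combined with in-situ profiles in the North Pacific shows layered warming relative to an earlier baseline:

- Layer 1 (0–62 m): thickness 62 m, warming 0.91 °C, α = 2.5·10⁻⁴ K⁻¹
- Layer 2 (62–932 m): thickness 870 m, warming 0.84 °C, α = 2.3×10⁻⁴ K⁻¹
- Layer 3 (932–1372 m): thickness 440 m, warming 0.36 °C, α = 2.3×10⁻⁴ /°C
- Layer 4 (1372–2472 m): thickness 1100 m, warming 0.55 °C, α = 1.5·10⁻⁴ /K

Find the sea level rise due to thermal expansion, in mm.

309 mm

2.5×10⁻⁴ × 0.91 × 62 = 0.014105 m
0.84 × 870 × 2.3×10⁻⁴ = 0.168084 m
932–1372 m: 440 × 2.3×10⁻⁴ × 0.36 = 0.036432 m
1.5×10⁻⁴ × 1100 × 0.55 = 0.09075 m
Δh = 0.014105 + 0.168084 + 0.036432 + 0.09075 = 0.309371 m ≈ 309 mm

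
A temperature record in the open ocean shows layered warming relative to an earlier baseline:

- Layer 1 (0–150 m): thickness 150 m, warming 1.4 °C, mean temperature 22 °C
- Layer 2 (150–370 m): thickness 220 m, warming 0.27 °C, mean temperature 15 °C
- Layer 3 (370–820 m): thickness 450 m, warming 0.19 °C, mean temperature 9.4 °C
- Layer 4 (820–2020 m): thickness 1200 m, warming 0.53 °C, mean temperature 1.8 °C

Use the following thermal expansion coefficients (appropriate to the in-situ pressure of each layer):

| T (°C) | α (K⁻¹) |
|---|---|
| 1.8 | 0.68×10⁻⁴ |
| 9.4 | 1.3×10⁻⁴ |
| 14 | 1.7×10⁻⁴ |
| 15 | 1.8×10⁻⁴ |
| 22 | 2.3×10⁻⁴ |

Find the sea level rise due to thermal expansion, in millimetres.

Layer 1 at 22 °C → α = 2.3×10⁻⁴ K⁻¹
Layer 2 at 15 °C → α = 1.8×10⁻⁴ K⁻¹
Layer 3 at 9.4 °C → α = 1.3×10⁻⁴ K⁻¹
Layer 4 at 1.8 °C → α = 0.68×10⁻⁴ K⁻¹
0–150 m: 2.3×10⁻⁴ × 1.4 × 150 = 0.04830 m
1.8×10⁻⁴ × 0.27 × 220 = 0.010692 m
370–820 m: 1.3×10⁻⁴ × 450 × 0.19 = 0.011115 m
Layer 4: 0.53 × 1200 × 0.68×10⁻⁴ = 0.043248 m
Δh = 0.04830 + 0.010692 + 0.011115 + 0.043248 = 0.113355 m

113 mm of thermosteric rise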